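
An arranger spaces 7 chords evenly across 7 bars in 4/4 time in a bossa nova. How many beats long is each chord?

7 bars × 4 beats/bar = 28 beats total.
28 beats ÷ 7 chords = 4 beats per chord.
(That is a whole note.)

4 beats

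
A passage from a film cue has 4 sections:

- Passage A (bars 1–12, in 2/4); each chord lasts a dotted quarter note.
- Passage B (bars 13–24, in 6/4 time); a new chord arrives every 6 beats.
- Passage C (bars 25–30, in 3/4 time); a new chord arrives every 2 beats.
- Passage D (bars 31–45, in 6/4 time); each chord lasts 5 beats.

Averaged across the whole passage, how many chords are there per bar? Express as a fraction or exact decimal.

A: 12 × 2 = 24 beats ÷ 1.5 = 16 chords.
B: 12 × 6 = 72 beats ÷ 6 = 12 chords.
C: 6 × 3 = 18 beats ÷ 2 = 9 chords.
D: 15 × 6 = 90 beats ÷ 5 = 18 chords.
Overall: 55 chords over 45 bars → 55/45 = 11/9 chords per bar.

11/9 chords per bar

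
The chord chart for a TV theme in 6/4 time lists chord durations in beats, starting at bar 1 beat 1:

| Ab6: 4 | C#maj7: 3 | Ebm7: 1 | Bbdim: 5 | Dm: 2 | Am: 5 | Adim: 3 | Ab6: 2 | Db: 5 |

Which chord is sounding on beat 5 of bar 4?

Beat 5 of bar 4 is beat (4−1)×6 + 5 = 23 overall.
Running totals: Ab6 ends at 4, C#maj7 ends at 7, Ebm7 ends at 8, Bbdim ends at 13, Dm ends at 15, Am ends at 20, Adim ends at 23.
Beat 23 falls within Adim.

Adim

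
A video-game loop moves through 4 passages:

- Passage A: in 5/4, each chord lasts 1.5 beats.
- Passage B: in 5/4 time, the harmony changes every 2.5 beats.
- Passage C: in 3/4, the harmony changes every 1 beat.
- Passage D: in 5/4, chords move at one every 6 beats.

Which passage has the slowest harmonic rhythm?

A: each chord is 1.5 beats in 5/4, so 10/3 per bar.
B: each chord is 2.5 beats in 5/4, so 2 per bar.
C: each chord is 1 beat in 3/4, so 3 per bar.
D: each chord is 6 beats in 5/4, so 5/6 per bar.
Slowest is D at 5/6 chords/bar.

Passage D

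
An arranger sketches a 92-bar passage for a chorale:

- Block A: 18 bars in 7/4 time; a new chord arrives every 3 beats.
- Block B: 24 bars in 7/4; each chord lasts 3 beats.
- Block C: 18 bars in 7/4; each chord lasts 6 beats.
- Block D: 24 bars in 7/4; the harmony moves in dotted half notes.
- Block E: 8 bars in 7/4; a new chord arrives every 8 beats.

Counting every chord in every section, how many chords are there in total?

182 chords

A: 18 bars × 7 beats = 126 beats; 3 beats/chord → 42 chords.
B: 24 bars × 7 beats = 168 beats; 3 beats/chord → 56 chords.
C: 18 bars × 7 beats = 126 beats; 6 beats/chord → 21 chords.
D: 24 bars × 7 beats = 168 beats; 3 beats/chord → 56 chords.
E: 8 bars × 7 beats = 56 beats; 8 beats/chord → 7 chords.
Total: 42 + 56 + 21 + 56 + 7 = 182.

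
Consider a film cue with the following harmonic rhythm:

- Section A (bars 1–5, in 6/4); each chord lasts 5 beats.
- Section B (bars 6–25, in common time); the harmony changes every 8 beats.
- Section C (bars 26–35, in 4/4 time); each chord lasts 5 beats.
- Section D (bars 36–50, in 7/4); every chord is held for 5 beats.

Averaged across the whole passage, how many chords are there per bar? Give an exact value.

0.9 chords per bar

A: 5 × 6 = 30 beats ÷ 5 = 6 chords.
B: 20 × 4 = 80 beats ÷ 8 = 10 chords.
C: 10 × 4 = 40 beats ÷ 5 = 8 chords.
D: 15 × 7 = 105 beats ÷ 5 = 21 chords.
Overall: 45 chords over 50 bars → 45/50 = 0.9 chords per bar.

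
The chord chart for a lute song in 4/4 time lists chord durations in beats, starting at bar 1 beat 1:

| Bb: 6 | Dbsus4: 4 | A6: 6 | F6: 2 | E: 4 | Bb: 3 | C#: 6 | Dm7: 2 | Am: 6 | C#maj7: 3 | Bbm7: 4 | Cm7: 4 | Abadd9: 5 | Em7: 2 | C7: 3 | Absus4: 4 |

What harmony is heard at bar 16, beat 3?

Absus4

Beat 3 of bar 16 is beat (16−1)×4 + 3 = 63 overall.
Running totals: Bb ends at 6, Dbsus4 ends at 10, A6 ends at 16, F6 ends at 18, E ends at 22, Bb ends at 25, C# ends at 31, Dm7 ends at 33, Am ends at 39, C#maj7 ends at 42, Bbm7 ends at 46, Cm7 ends at 50, Abadd9 ends at 55, Em7 ends at 57, C7 ends at 60, Absus4 ends at 64.
Beat 63 falls within Absus4.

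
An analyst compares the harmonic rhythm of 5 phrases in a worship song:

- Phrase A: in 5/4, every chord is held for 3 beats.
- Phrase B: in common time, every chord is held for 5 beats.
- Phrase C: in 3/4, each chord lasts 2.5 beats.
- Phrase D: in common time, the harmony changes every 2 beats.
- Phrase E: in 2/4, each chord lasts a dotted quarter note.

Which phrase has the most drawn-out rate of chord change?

Phrase B

A: 5/3 = 5/3 chords/bar.
B: 4/5 = 0.8 chords/bar.
C: 3/2.5 = 1.2 chords/bar.
D: 4/2 = 2 chords/bar.
E: 2/1.5 = 4/3 chords/bar.
Slowest is B at 0.8 chords/bar.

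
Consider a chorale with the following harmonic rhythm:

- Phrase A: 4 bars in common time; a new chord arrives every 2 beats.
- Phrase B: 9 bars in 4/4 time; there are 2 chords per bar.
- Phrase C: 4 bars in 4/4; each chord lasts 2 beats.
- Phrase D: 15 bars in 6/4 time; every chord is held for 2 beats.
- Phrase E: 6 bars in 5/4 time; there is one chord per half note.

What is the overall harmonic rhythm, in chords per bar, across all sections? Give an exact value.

47/19 chords per bar

A: 4 × 4 = 16 beats ÷ 2 = 8 chords.
B: 9 × 4 = 36 beats ÷ 2 = 18 chords.
C: 4 × 4 = 16 beats ÷ 2 = 8 chords.
D: 15 × 6 = 90 beats ÷ 2 = 45 chords.
E: 6 × 5 = 30 beats ÷ 2 = 15 chords.
Overall: 94 chords over 38 bars → 94/38 = 47/19 chords per bar.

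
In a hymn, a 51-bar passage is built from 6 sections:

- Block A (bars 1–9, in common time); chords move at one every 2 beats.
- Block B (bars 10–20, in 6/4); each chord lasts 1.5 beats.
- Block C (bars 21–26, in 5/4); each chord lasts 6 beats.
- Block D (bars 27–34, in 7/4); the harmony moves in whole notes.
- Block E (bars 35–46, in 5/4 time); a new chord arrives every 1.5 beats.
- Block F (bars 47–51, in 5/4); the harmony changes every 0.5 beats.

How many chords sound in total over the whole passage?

171 chords

A: 9·4 = 36 beats, 36/2 = 18 chords.
B: 11·6 = 66 beats, 66/1.5 = 44 chords.
C: 6·5 = 30 beats, 30/6 = 5 chords.
D: 8·7 = 56 beats, 56/4 = 14 chords.
E: 12·5 = 60 beats, 60/1.5 = 40 chords.
F: 5·5 = 25 beats, 25/0.5 = 50 chords.
Total: 18 + 44 + 5 + 14 + 40 + 50 = 171.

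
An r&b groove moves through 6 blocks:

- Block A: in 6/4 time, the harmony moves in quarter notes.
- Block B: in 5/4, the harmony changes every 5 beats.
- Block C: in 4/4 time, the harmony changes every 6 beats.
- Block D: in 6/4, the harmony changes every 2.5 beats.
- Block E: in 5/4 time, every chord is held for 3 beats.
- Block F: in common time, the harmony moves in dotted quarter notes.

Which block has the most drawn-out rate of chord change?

A: each chord is 1 beat in 6/4, so 6 per bar.
B: each chord is 5 beats in 5/4, so 1 per bar.
C: each chord is 6 beats in 4/4, so 2/3 per bar.
D: each chord is 2.5 beats in 6/4, so 2.4 per bar.
E: each chord is 3 beats in 5/4, so 5/3 per bar.
F: each chord is 1.5 beats in 4/4, so 8/3 per bar.
Slowest is C at 2/3 chords/bar.

Block C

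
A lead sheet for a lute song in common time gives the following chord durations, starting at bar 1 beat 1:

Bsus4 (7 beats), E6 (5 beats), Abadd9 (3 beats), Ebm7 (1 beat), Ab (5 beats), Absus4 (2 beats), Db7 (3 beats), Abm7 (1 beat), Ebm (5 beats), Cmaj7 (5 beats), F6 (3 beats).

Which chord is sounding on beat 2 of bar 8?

Beat 2 of bar 8 is beat (8−1)×4 + 2 = 30 overall.
Running totals: Bsus4 ends at 7, E6 ends at 12, Abadd9 ends at 15, Ebm7 ends at 16, Ab ends at 21, Absus4 ends at 23, Db7 ends at 26, Abm7 ends at 27, Ebm ends at 32.
Beat 30 falls within Ebm.

Ebm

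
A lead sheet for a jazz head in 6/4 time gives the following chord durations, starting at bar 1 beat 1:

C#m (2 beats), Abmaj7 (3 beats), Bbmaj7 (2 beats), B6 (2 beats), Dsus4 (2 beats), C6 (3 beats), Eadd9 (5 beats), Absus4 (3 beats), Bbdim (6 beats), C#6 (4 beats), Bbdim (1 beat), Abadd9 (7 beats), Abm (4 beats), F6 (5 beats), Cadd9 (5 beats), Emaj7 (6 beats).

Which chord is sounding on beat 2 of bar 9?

Beat 2 of bar 9 is beat (9−1)×6 + 2 = 50 overall.
Running totals: C#m ends at 2, Abmaj7 ends at 5, Bbmaj7 ends at 7, B6 ends at 9, Dsus4 ends at 11, C6 ends at 14, Eadd9 ends at 19, Absus4 ends at 22, Bbdim ends at 28, C#6 ends at 32, Bbdim ends at 33, Abadd9 ends at 40, Abm ends at 44, F6 ends at 49, Cadd9 ends at 54.
Beat 50 falls within Cadd9.

Cadd9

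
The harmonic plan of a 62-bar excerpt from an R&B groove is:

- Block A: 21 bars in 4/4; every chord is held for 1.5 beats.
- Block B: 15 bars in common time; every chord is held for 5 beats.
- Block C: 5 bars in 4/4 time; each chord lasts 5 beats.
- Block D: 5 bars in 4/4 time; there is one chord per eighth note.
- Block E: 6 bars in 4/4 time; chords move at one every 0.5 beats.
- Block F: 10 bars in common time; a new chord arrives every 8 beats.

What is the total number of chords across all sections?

A has 84 beats and chords last 1.5 each, so 56 chords.
B has 60 beats and chords last 5 each, so 12 chords.
C has 20 beats and chords last 5 each, so 4 chords.
D has 20 beats and chords last 0.5 each, so 40 chords.
E has 24 beats and chords last 0.5 each, so 48 chords.
F has 40 beats and chords last 8 each, so 5 chords.
Total: 56 + 12 + 4 + 40 + 48 + 5 = 165.

165 chords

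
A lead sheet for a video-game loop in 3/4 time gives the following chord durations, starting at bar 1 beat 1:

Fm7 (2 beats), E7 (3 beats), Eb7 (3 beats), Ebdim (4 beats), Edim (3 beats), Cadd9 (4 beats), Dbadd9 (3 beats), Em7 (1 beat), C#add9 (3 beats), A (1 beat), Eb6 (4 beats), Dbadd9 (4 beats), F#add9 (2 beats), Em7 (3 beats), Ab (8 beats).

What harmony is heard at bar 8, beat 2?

Em7

Beat 2 of bar 8 is beat (8−1)×3 + 2 = 23 overall.
Running totals: Fm7 ends at 2, E7 ends at 5, Eb7 ends at 8, Ebdim ends at 12, Edim ends at 15, Cadd9 ends at 19, Dbadd9 ends at 22, Em7 ends at 23.
Beat 23 falls within Em7.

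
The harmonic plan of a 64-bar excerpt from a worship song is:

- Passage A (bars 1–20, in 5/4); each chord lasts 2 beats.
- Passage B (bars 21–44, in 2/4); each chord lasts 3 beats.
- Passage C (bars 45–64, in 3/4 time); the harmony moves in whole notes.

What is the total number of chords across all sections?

A has 100 beats and chords last 2 each, so 50 chords.
B has 48 beats and chords last 3 each, so 16 chords.
C has 60 beats and chords last 4 each, so 15 chords.
Total: 50 + 16 + 15 = 81.

81 chords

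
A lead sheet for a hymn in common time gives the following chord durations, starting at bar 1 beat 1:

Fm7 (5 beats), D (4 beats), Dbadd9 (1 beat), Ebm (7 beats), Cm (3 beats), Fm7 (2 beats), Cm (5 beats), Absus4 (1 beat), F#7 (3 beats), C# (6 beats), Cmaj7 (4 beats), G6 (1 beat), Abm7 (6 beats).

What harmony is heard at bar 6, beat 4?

Cm

Beat 4 of bar 6 is beat (6−1)×4 + 4 = 24 overall.
Running totals: Fm7 ends at 5, D ends at 9, Dbadd9 ends at 10, Ebm ends at 17, Cm ends at 20, Fm7 ends at 22, Cm ends at 27.
Beat 24 falls within Cm.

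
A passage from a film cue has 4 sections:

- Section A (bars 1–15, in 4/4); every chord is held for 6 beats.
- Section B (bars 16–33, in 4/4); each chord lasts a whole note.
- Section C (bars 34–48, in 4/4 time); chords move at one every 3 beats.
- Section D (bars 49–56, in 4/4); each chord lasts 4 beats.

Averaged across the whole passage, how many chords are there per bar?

A: 15 × 4 = 60 beats ÷ 6 = 10 chords.
B: 18 × 4 = 72 beats ÷ 4 = 18 chords.
C: 15 × 4 = 60 beats ÷ 3 = 20 chords.
D: 8 × 4 = 32 beats ÷ 4 = 8 chords.
Overall: 56 chords over 56 bars → 56/56 = 1 chords per bar.

1 chords per bar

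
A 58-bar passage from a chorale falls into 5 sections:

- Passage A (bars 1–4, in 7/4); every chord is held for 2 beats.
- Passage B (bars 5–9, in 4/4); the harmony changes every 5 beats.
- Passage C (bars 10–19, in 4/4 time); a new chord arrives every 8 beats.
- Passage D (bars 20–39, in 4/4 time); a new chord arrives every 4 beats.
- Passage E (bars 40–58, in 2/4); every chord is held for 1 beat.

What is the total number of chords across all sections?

81 chords

A: 4 bars × 7 beats = 28 beats; 2 beats/chord → 14 chords.
B: 5 bars × 4 beats = 20 beats; 5 beats/chord → 4 chords.
C: 10 bars × 4 beats = 40 beats; 8 beats/chord → 5 chords.
D: 20 bars × 4 beats = 80 beats; 4 beats/chord → 20 chords.
E: 19 bars × 2 beats = 38 beats; 1 beat/chord → 38 chords.
Total: 14 + 4 + 5 + 20 + 38 = 81.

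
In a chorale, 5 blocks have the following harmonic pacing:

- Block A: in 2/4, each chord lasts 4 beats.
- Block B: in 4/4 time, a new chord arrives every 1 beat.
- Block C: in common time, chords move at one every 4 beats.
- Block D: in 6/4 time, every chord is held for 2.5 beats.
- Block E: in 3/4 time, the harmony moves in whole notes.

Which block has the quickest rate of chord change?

Block B

A: 2 beats/bar ÷ 4 beats/chord = 0.5 chords/bar.
B: 4 beats/bar ÷ 1 beat/chord = 4 chords/bar.
C: 4 beats/bar ÷ 4 beats/chord = 1 chord/bar.
D: 6 beats/bar ÷ 2.5 beats/chord = 2.4 chords/bar.
E: 3 beats/bar ÷ 4 beats/chord = 0.75 chords/bar.
Fastest is B at 4 chords/bar.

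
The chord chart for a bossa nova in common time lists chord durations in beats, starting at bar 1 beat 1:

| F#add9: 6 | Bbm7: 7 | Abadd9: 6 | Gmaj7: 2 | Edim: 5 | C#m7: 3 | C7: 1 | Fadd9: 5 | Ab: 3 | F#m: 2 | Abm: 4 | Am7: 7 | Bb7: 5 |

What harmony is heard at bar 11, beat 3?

Beat 3 of bar 11 is beat (11−1)×4 + 3 = 43 overall.
Running totals: F#add9 ends at 6, Bbm7 ends at 13, Abadd9 ends at 19, Gmaj7 ends at 21, Edim ends at 26, C#m7 ends at 29, C7 ends at 30, Fadd9 ends at 35, Ab ends at 38, F#m ends at 40, Abm ends at 44.
Beat 43 falls within Abm.

Abm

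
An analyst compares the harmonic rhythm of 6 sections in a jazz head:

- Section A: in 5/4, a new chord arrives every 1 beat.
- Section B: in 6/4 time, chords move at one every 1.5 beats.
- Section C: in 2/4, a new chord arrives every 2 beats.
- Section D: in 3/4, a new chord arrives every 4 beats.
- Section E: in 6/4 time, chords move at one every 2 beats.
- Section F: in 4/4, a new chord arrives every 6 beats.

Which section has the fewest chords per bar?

Section F

A: 5/1 = 5 chords/bar.
B: 6/1.5 = 4 chords/bar.
C: 2/2 = 1 chord/bar.
D: 3/4 = 0.75 chords/bar.
E: 6/2 = 3 chords/bar.
F: 4/6 = 2/3 chords/bar.
Slowest is F at 2/3 chords/bar.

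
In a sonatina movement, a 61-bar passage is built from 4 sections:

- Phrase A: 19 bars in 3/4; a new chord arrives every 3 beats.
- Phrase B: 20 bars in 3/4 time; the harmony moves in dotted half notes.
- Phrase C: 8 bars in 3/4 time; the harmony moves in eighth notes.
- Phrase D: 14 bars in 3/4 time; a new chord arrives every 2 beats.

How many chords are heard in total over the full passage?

108 chords

A: 19 bars × 3 beats = 57 beats; 3 beats/chord → 19 chords.
B: 20 bars × 3 beats = 60 beats; 3 beats/chord → 20 chords.
C: 8 bars × 3 beats = 24 beats; 0.5 beats/chord → 48 chords.
D: 14 bars × 3 beats = 42 beats; 2 beats/chord → 21 chords.
Total: 19 + 20 + 48 + 21 = 108.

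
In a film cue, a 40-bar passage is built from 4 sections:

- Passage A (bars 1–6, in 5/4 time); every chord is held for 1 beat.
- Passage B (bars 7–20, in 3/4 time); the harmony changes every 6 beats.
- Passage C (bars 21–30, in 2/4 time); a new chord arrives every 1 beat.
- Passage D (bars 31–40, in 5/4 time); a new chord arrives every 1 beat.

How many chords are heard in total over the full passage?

A: 6 bars × 5 beats = 30 beats; 1 beat/chord → 30 chords.
B: 14 bars × 3 beats = 42 beats; 6 beats/chord → 7 chords.
C: 10 bars × 2 beats = 20 beats; 1 beat/chord → 20 chords.
D: 10 bars × 5 beats = 50 beats; 1 beat/chord → 50 chords.
Total: 30 + 7 + 20 + 50 = 107.

107 chords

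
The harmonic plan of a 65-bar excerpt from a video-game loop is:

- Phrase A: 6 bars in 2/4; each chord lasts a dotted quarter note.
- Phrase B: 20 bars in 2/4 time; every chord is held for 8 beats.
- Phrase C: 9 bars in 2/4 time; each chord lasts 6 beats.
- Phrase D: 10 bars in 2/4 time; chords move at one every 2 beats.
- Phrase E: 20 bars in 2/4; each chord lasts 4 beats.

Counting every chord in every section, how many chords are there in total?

A: 6 bars × 2 beats = 12 beats; 1.5 beats/chord → 8 chords.
B: 20 bars × 2 beats = 40 beats; 8 beats/chord → 5 chords.
C: 9 bars × 2 beats = 18 beats; 6 beats/chord → 3 chords.
D: 10 bars × 2 beats = 20 beats; 2 beats/chord → 10 chords.
E: 20 bars × 2 beats = 40 beats; 4 beats/chord → 10 chords.
Total: 8 + 5 + 3 + 10 + 10 = 36.

36 chords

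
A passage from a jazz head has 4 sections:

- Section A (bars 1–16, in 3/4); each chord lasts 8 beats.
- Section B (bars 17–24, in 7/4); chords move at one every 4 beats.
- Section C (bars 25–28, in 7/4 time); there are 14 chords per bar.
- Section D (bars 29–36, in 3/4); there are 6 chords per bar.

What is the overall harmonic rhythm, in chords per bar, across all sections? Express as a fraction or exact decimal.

A: 16 × 3 = 48 beats ÷ 8 = 6 chords.
B: 8 × 7 = 56 beats ÷ 4 = 14 chords.
C: 4 × 7 = 28 beats ÷ 0.5 = 56 chords.
D: 8 × 3 = 24 beats ÷ 0.5 = 48 chords.
Overall: 124 chords over 36 bars → 124/36 = 31/9 chords per bar.

31/9 chords per bar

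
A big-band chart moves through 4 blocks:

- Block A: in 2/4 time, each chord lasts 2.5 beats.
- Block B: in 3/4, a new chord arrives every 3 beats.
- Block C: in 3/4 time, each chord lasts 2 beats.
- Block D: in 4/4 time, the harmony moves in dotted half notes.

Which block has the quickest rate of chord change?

A: 2/2.5 = 0.8 chords/bar.
B: 3/3 = 1 chord/bar.
C: 3/2 = 1.5 chords/bar.
D: 4/3 = 4/3 chords/bar.
Fastest is C at 1.5 chords/bar.

Block C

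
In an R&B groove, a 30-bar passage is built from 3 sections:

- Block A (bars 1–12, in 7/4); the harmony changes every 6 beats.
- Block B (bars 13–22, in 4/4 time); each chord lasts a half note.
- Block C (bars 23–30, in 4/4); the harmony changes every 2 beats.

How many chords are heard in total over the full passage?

A: 12·7 = 84 beats, 84/6 = 14 chords.
B: 10·4 = 40 beats, 40/2 = 20 chords.
C: 8·4 = 32 beats, 32/2 = 16 chords.
Total: 14 + 20 + 16 = 50.

50 chords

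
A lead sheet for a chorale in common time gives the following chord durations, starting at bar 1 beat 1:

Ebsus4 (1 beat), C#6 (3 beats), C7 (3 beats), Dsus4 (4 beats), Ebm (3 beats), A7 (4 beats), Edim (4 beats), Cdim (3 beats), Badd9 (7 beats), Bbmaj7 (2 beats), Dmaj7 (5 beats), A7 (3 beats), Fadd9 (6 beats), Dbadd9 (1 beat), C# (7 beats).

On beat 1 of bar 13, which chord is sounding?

Beat 1 of bar 13 is beat (13−1)×4 + 1 = 49 overall.
Running totals: Ebsus4 ends at 1, C#6 ends at 4, C7 ends at 7, Dsus4 ends at 11, Ebm ends at 14, A7 ends at 18, Edim ends at 22, Cdim ends at 25, Badd9 ends at 32, Bbmaj7 ends at 34, Dmaj7 ends at 39, A7 ends at 42, Fadd9 ends at 48, Dbadd9 ends at 49.
Beat 49 falls within Dbadd9.

Dbadd9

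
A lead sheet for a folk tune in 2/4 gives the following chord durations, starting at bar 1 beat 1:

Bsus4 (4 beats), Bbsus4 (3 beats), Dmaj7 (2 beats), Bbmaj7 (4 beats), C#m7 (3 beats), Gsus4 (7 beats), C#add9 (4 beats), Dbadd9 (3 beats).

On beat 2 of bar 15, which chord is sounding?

Beat 2 of bar 15 is beat (15−1)×2 + 2 = 30 overall.
Running totals: Bsus4 ends at 4, Bbsus4 ends at 7, Dmaj7 ends at 9, Bbmaj7 ends at 13, C#m7 ends at 16, Gsus4 ends at 23, C#add9 ends at 27, Dbadd9 ends at 30.
Beat 30 falls within Dbadd9.

Dbadd9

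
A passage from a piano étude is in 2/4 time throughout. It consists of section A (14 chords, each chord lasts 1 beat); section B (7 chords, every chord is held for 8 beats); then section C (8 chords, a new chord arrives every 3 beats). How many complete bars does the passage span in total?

A: 14 × 1 = 14 beats = 7 bars.
B: 7 × 8 = 56 beats = 28 bars.
C: 8 × 3 = 24 beats = 12 bars.
Total: 7 + 28 + 12 = 47 bars.

47 bars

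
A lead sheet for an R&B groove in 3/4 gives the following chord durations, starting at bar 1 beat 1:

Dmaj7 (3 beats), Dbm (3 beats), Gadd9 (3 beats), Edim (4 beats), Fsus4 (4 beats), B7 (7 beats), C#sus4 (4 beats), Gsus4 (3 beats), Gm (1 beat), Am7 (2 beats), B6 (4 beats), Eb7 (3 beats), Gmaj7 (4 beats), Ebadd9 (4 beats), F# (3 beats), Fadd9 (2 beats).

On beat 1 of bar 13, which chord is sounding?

Beat 1 of bar 13 is beat (13−1)×3 + 1 = 37 overall.
Running totals: Dmaj7 ends at 3, Dbm ends at 6, Gadd9 ends at 9, Edim ends at 13, Fsus4 ends at 17, B7 ends at 24, C#sus4 ends at 28, Gsus4 ends at 31, Gm ends at 32, Am7 ends at 34, B6 ends at 38.
Beat 37 falls within B6.

B6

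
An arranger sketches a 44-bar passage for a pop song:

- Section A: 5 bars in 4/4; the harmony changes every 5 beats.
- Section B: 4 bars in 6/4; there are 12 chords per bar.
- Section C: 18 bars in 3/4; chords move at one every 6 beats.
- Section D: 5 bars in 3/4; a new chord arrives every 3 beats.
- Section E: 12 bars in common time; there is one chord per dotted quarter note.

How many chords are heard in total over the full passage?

A: 5·4 = 20 beats, 20/5 = 4 chords.
B: 4·6 = 24 beats, 24/0.5 = 48 chords.
C: 18·3 = 54 beats, 54/6 = 9 chords.
D: 5·3 = 15 beats, 15/3 = 5 chords.
E: 12·4 = 48 beats, 48/1.5 = 32 chords.
Total: 4 + 48 + 9 + 5 + 32 = 98.

98 chords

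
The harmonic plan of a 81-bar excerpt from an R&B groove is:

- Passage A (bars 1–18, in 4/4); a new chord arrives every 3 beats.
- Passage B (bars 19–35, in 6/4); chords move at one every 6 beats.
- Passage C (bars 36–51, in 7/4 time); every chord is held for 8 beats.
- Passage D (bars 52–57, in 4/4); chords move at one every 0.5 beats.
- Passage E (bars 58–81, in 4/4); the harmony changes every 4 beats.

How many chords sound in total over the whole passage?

A: 18 bars × 4 beats = 72 beats; 3 beats/chord → 24 chords.
B: 17 bars × 6 beats = 102 beats; 6 beats/chord → 17 chords.
C: 16 bars × 7 beats = 112 beats; 8 beats/chord → 14 chords.
D: 6 bars × 4 beats = 24 beats; 0.5 beats/chord → 48 chords.
E: 24 bars × 4 beats = 96 beats; 4 beats/chord → 24 chords.
Total: 24 + 17 + 14 + 48 + 24 = 127.

127 chords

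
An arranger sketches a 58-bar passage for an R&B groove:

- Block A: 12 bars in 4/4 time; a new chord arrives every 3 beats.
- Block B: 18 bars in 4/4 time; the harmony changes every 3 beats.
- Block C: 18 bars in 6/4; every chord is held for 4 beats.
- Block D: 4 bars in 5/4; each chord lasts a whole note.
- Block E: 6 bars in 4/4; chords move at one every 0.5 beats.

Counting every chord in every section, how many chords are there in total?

A has 48 beats and chords last 3 each, so 16 chords.
B has 72 beats and chords last 3 each, so 24 chords.
C has 108 beats and chords last 4 each, so 27 chords.
D has 20 beats and chords last 4 each, so 5 chords.
E has 24 beats and chords last 0.5 each, so 48 chords.
Total: 16 + 24 + 27 + 5 + 48 = 120.

120 chords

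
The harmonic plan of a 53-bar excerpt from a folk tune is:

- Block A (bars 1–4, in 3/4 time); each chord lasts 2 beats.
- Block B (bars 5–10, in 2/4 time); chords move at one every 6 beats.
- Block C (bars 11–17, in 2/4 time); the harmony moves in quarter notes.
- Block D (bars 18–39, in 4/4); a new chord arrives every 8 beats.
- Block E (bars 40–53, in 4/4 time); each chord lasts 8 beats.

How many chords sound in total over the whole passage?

40 chords

A: 4·3 = 12 beats, 12/2 = 6 chords.
B: 6·2 = 12 beats, 12/6 = 2 chords.
C: 7·2 = 14 beats, 14/1 = 14 chords.
D: 22·4 = 88 beats, 88/8 = 11 chords.
E: 14·4 = 56 beats, 56/8 = 7 chords.
Total: 6 + 2 + 14 + 11 + 7 = 40.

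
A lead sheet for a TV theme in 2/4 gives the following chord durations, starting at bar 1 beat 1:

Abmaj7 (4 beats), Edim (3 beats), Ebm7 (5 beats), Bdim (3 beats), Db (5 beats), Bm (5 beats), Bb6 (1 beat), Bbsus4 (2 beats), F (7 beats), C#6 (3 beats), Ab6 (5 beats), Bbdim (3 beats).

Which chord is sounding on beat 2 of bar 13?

Beat 2 of bar 13 is beat (13−1)×2 + 2 = 26 overall.
Running totals: Abmaj7 ends at 4, Edim ends at 7, Ebm7 ends at 12, Bdim ends at 15, Db ends at 20, Bm ends at 25, Bb6 ends at 26.
Beat 26 falls within Bb6.

Bb6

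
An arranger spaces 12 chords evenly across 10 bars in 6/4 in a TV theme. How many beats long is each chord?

5 beats

10 bars × 6 beats/bar = 60 beats total.
60 beats ÷ 12 chords = 5 beats per chord.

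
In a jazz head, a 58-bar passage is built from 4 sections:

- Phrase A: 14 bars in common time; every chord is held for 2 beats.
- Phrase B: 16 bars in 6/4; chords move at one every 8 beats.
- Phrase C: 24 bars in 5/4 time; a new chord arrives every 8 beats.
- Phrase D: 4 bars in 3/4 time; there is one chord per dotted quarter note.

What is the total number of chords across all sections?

63 chords

A: 14 bars × 4 beats = 56 beats; 2 beats/chord → 28 chords.
B: 16 bars × 6 beats = 96 beats; 8 beats/chord → 12 chords.
C: 24 bars × 5 beats = 120 beats; 8 beats/chord → 15 chords.
D: 4 bars × 3 beats = 12 beats; 1.5 beats/chord → 8 chords.
Total: 28 + 12 + 15 + 8 = 63.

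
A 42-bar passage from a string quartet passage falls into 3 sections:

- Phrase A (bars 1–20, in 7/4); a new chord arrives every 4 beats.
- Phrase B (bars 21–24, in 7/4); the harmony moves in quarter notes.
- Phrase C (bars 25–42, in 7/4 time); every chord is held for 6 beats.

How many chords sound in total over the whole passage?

84 chords

A: 20·7 = 140 beats, 140/4 = 35 chords.
B: 4·7 = 28 beats, 28/1 = 28 chords.
C: 18·7 = 126 beats, 126/6 = 21 chords.
Total: 35 + 28 + 21 = 84.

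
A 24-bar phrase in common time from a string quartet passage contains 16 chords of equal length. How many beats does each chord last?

6 beats

24 bars × 4 beats/bar = 96 beats total.
96 beats ÷ 16 chords = 6 beats per chord.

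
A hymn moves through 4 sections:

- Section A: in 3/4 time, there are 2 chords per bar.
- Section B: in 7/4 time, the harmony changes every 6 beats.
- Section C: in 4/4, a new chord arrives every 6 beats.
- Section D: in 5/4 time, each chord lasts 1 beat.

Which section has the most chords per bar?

A: 3/1.5 = 2 chords/bar.
B: 7/6 = 7/6 chords/bar.
C: 4/6 = 2/3 chords/bar.
D: 5/1 = 5 chords/bar.
Fastest is D at 5 chords/bar.

Section D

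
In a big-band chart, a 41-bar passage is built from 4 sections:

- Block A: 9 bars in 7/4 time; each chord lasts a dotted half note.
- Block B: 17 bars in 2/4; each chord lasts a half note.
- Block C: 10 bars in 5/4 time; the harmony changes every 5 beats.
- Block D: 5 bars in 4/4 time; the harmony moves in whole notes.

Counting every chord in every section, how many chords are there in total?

A: 9 bars × 7 beats = 63 beats; 3 beats/chord → 21 chords.
B: 17 bars × 2 beats = 34 beats; 2 beats/chord → 17 chords.
C: 10 bars × 5 beats = 50 beats; 5 beats/chord → 10 chords.
D: 5 bars × 4 beats = 20 beats; 4 beats/chord → 5 chords.
Total: 21 + 17 + 10 + 5 = 53.

53 chords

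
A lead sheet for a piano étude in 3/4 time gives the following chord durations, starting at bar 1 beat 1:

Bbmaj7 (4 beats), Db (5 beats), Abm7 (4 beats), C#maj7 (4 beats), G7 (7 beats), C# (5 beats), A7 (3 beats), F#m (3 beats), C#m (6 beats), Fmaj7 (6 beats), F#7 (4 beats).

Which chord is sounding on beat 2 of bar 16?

Beat 2 of bar 16 is beat (16−1)×3 + 2 = 47 overall.
Running totals: Bbmaj7 ends at 4, Db ends at 9, Abm7 ends at 13, C#maj7 ends at 17, G7 ends at 24, C# ends at 29, A7 ends at 32, F#m ends at 35, C#m ends at 41, Fmaj7 ends at 47.
Beat 47 falls within Fmaj7.

Fmaj7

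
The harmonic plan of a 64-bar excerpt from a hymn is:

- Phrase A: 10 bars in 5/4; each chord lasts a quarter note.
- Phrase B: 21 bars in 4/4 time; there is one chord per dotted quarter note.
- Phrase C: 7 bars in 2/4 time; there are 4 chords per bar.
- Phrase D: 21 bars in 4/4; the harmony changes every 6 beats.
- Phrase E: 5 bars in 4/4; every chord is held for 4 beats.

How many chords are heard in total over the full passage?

A: 10·5 = 50 beats, 50/1 = 50 chords.
B: 21·4 = 84 beats, 84/1.5 = 56 chords.
C: 7·2 = 14 beats, 14/0.5 = 28 chords.
D: 21·4 = 84 beats, 84/6 = 14 chords.
E: 5·4 = 20 beats, 20/4 = 5 chords.
Total: 50 + 56 + 28 + 14 + 5 = 153.

153 chords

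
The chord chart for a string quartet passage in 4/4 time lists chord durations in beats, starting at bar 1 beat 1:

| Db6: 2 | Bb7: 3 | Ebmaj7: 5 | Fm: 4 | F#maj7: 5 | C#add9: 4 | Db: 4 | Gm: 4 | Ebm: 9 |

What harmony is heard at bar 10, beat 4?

Beat 4 of bar 10 is beat (10−1)×4 + 4 = 40 overall.
Running totals: Db6 ends at 2, Bb7 ends at 5, Ebmaj7 ends at 10, Fm ends at 14, F#maj7 ends at 19, C#add9 ends at 23, Db ends at 27, Gm ends at 31, Ebm ends at 40.
Beat 40 falls within Ebm.

Ebm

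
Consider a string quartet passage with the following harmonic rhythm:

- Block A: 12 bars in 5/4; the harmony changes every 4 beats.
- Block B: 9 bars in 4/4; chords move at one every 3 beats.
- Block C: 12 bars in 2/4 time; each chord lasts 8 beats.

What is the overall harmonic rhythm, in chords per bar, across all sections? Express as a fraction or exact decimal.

A: 12 × 5 = 60 beats ÷ 4 = 15 chords.
B: 9 × 4 = 36 beats ÷ 3 = 12 chords.
C: 12 × 2 = 24 beats ÷ 8 = 3 chords.
Overall: 30 chords over 33 bars → 30/33 = 10/11 chords per bar.

10/11 chords per bar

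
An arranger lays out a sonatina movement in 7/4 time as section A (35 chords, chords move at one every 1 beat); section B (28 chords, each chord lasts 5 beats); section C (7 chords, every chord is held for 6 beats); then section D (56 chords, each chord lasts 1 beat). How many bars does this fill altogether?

39 bars

A: 35 × 1 = 35 beats = 5 bars.
B: 28 × 5 = 140 beats = 20 bars.
C: 7 × 6 = 42 beats = 6 bars.
D: 56 × 1 = 56 beats = 8 bars.
Total: 5 + 20 + 6 + 8 = 39 bars.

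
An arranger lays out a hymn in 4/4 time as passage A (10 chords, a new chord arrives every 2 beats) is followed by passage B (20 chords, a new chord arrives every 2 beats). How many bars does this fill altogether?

15 bars

A: 10 × 2 = 20 beats = 5 bars.
B: 20 × 2 = 40 beats = 10 bars.
Total: 5 + 10 = 15 bars.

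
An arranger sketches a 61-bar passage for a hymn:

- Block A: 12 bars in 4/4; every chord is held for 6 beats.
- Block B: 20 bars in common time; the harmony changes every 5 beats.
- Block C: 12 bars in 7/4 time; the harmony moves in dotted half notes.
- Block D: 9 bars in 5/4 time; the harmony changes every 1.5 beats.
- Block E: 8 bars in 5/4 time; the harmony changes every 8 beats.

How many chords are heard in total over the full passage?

87 chords

A has 48 beats and chords last 6 each, so 8 chords.
B has 80 beats and chords last 5 each, so 16 chords.
C has 84 beats and chords last 3 each, so 28 chords.
D has 45 beats and chords last 1.5 each, so 30 chords.
E has 40 beats and chords last 8 each, so 5 chords.
Total: 8 + 16 + 28 + 30 + 5 = 87.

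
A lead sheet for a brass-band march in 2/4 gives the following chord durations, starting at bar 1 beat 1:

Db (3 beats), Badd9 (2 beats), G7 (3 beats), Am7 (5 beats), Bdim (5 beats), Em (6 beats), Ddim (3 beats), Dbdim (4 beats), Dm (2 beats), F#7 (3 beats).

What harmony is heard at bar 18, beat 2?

Beat 2 of bar 18 is beat (18−1)×2 + 2 = 36 overall.
Running totals: Db ends at 3, Badd9 ends at 5, G7 ends at 8, Am7 ends at 13, Bdim ends at 18, Em ends at 24, Ddim ends at 27, Dbdim ends at 31, Dm ends at 33, F#7 ends at 36.
Beat 36 falls within F#7.

F#7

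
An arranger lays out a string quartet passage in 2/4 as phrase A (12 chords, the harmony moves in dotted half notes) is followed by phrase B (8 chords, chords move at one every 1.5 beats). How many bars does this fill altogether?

24 bars

A: 12 × 3 = 36 beats = 18 bars.
B: 8 × 1.5 = 12 beats = 6 bars.
Total: 18 + 6 = 24 bars.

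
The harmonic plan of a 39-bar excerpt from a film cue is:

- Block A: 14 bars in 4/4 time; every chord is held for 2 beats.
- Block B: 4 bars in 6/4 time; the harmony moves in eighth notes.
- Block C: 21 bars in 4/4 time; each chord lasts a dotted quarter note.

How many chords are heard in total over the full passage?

132 chords

A: 14 bars × 4 beats = 56 beats; 2 beats/chord → 28 chords.
B: 4 bars × 6 beats = 24 beats; 0.5 beats/chord → 48 chords.
C: 21 bars × 4 beats = 84 beats; 1.5 beats/chord → 56 chords.
Total: 28 + 48 + 56 = 132.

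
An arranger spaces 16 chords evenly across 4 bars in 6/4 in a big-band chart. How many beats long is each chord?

4 bars × 6 beats/bar = 24 beats total.
24 beats ÷ 16 chords = 1.5 beats per chord.
(That is a dotted quarter note.)

1.5 beats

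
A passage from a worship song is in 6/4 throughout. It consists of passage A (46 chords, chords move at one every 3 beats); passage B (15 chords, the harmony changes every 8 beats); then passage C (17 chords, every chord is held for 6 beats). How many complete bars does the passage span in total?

A: 46 × 3 = 138 beats = 23 bars.
B: 15 × 8 = 120 beats = 20 bars.
C: 17 × 6 = 102 beats = 17 bars.
Total: 23 + 20 + 17 = 60 bars.

60 bars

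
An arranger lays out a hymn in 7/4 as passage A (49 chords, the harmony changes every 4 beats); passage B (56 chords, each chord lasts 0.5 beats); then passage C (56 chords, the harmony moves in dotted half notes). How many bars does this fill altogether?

A: 49 × 4 = 196 beats = 28 bars.
B: 56 × 0.5 = 28 beats = 4 bars.
C: 56 × 3 = 168 beats = 24 bars.
Total: 28 + 4 + 24 = 56 bars.

56 bars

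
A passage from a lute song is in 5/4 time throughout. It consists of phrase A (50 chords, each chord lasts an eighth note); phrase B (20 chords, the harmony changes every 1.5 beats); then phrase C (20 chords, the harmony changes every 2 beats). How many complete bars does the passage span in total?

A: 50 × 0.5 = 25 beats = 5 bars.
B: 20 × 1.5 = 30 beats = 6 bars.
C: 20 × 2 = 40 beats = 8 bars.
Total: 5 + 6 + 8 = 19 bars.

19 bars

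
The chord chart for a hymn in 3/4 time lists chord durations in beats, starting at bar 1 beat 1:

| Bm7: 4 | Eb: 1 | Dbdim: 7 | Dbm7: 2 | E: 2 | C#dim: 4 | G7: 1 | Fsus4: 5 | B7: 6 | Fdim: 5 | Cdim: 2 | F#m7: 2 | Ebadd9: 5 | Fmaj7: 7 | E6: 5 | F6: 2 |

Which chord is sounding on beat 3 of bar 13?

Beat 3 of bar 13 is beat (13−1)×3 + 3 = 39 overall.
Running totals: Bm7 ends at 4, Eb ends at 5, Dbdim ends at 12, Dbm7 ends at 14, E ends at 16, C#dim ends at 20, G7 ends at 21, Fsus4 ends at 26, B7 ends at 32, Fdim ends at 37, Cdim ends at 39.
Beat 39 falls within Cdim.

Cdim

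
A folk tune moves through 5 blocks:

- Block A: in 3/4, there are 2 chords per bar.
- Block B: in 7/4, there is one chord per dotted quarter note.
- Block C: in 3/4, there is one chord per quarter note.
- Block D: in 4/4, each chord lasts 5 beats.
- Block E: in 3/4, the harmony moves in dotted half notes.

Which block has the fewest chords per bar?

A: each chord is 1.5 beats in 3/4, so 2 per bar.
B: each chord is 1.5 beats in 7/4, so 14/3 per bar.
C: each chord is 1 beat in 3/4, so 3 per bar.
D: each chord is 5 beats in 4/4, so 0.8 per bar.
E: each chord is 3 beats in 3/4, so 1 per bar.
Slowest is D at 0.8 chords/bar.

Block D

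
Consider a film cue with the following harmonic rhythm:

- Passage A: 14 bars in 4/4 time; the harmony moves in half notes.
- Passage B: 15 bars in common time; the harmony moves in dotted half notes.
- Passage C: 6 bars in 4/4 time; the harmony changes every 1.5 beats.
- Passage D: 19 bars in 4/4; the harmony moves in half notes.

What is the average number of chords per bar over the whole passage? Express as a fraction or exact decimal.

A: 14 bars of 4 beats is 56 beats; at 2 beats each that's 28 chords.
B: 15 bars of 4 beats is 60 beats; at 3 beats each that's 20 chords.
C: 6 bars of 4 beats is 24 beats; at 1.5 beats each that's 16 chords.
D: 19 bars of 4 beats is 76 beats; at 2 beats each that's 38 chords.
Overall: 102 chords over 54 bars → 102/54 = 17/9 chords per bar.

17/9 chords per bar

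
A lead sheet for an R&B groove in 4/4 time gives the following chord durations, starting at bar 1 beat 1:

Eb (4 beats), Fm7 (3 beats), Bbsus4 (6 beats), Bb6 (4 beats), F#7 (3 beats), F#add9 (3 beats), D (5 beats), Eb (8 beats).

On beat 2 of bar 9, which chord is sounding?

Beat 2 of bar 9 is beat (9−1)×4 + 2 = 34 overall.
Running totals: Eb ends at 4, Fm7 ends at 7, Bbsus4 ends at 13, Bb6 ends at 17, F#7 ends at 20, F#add9 ends at 23, D ends at 28, Eb ends at 36.
Beat 34 falls within Eb.

Eb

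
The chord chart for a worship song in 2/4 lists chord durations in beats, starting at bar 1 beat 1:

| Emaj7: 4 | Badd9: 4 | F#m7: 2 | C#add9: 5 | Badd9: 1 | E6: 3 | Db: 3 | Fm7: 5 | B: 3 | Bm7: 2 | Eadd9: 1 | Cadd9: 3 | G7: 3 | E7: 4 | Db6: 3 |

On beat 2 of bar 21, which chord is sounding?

Beat 2 of bar 21 is beat (21−1)×2 + 2 = 42 overall.
Running totals: Emaj7 ends at 4, Badd9 ends at 8, F#m7 ends at 10, C#add9 ends at 15, Badd9 ends at 16, E6 ends at 19, Db ends at 22, Fm7 ends at 27, B ends at 30, Bm7 ends at 32, Eadd9 ends at 33, Cadd9 ends at 36, G7 ends at 39, E7 ends at 43.
Beat 42 falls within E7.

E7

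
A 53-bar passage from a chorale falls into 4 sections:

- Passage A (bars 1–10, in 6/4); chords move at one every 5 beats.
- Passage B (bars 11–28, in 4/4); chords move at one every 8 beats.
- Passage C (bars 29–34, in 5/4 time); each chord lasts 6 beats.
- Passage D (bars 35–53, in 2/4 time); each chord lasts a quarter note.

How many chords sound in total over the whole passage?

64 chords

A has 60 beats and chords last 5 each, so 12 chords.
B has 72 beats and chords last 8 each, so 9 chords.
C has 30 beats and chords last 6 each, so 5 chords.
D has 38 beats and chords last 1 each, so 38 chords.
Total: 12 + 9 + 5 + 38 = 64.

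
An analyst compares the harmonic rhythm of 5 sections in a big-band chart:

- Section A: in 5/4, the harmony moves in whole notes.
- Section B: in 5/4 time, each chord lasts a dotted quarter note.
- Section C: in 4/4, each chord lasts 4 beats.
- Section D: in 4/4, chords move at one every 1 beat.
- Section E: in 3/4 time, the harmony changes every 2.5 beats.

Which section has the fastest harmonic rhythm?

A: 5/4 = 1.25 chords/bar.
B: 5/1.5 = 10/3 chords/bar.
C: 4/4 = 1 chord/bar.
D: 4/1 = 4 chords/bar.
E: 3/2.5 = 1.2 chords/bar.
Fastest is D at 4 chords/bar.

Section D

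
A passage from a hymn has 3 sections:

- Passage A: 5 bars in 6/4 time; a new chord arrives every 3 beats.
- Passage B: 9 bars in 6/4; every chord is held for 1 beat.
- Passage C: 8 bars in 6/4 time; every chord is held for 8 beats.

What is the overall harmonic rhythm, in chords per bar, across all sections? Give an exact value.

35/11 chords per bar

A: 5 bars of 6 beats is 30 beats; at 3 beats each that's 10 chords.
B: 9 bars of 6 beats is 54 beats; at 1 beat each that's 54 chords.
C: 8 bars of 6 beats is 48 beats; at 8 beats each that's 6 chords.
Overall: 70 chords over 22 bars → 70/22 = 35/11 chords per bar.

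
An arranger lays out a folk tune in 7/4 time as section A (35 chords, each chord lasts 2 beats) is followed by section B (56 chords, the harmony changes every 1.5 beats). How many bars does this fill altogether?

A: 35 × 2 = 70 beats = 10 bars.
B: 56 × 1.5 = 84 beats = 12 bars.
Total: 10 + 12 = 22 bars.

22 bars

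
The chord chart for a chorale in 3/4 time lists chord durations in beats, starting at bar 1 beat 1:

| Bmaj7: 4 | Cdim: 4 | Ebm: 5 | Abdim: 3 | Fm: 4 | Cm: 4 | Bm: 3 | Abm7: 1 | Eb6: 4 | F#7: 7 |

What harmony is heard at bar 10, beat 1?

Abm7

Beat 1 of bar 10 is beat (10−1)×3 + 1 = 28 overall.
Running totals: Bmaj7 ends at 4, Cdim ends at 8, Ebm ends at 13, Abdim ends at 16, Fm ends at 20, Cm ends at 24, Bm ends at 27, Abm7 ends at 28.
Beat 28 falls within Abm7.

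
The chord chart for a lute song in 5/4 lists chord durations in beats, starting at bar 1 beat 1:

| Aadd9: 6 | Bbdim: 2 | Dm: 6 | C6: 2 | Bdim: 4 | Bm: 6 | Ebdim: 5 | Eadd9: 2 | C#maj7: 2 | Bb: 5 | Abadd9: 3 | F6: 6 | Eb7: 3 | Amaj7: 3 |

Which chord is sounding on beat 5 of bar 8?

Bb

Beat 5 of bar 8 is beat (8−1)×5 + 5 = 40 overall.
Running totals: Aadd9 ends at 6, Bbdim ends at 8, Dm ends at 14, C6 ends at 16, Bdim ends at 20, Bm ends at 26, Ebdim ends at 31, Eadd9 ends at 33, C#maj7 ends at 35, Bb ends at 40.
Beat 40 falls within Bb.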